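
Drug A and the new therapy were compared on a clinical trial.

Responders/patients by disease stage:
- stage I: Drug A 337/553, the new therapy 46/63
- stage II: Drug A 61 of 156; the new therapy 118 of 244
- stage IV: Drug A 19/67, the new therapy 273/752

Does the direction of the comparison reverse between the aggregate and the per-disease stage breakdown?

Yes

Stage I: Drug A 337/553 = 60.9%, the new therapy 46/63 = 73.0% → the new therapy
Stage II: Drug A 61/156 = 39.1%, the new therapy 118/244 = 48.4% → the new therapy
Stage IV: Drug A 19/67 = 28.4%, the new therapy 273/752 = 36.3% → the new therapy
Overall: Drug A 417/776 = 53.7%, the new therapy 437/1059 = 41.3% → Drug A
The new therapy wins each disease group but Drug A wins overall — the comparison reverses. The new therapy's patients skew toward stage IV, which has a lower base rate.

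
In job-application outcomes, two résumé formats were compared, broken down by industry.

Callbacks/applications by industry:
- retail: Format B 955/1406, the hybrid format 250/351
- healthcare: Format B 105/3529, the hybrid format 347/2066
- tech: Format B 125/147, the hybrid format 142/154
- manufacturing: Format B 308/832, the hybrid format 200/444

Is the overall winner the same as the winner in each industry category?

Yes

Retail: Format B 955/1406 = 67.9%, the hybrid format 250/351 = 71.2% → the hybrid format
Healthcare: Format B 105/3529 = 3.0%, the hybrid format 347/2066 = 16.8% → the hybrid format
Tech: Format B 125/147 = 85.0%, the hybrid format 142/154 = 92.2% → the hybrid format
Manufacturing: Format B 308/832 = 37.0%, the hybrid format 200/444 = 45.0% → the hybrid format
Overall: Format B 1493/5914 = 25.2%, the hybrid format 939/3015 = 31.1% → the hybrid format
The hybrid format wins overall and in every industry group — no reversal.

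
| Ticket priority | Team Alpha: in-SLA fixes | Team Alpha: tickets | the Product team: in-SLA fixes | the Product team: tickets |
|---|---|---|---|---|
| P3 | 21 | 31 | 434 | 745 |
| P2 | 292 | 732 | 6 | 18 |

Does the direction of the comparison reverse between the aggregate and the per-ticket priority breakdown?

P3: Team Alpha 21/31 = 67.7%, the Product team 434/745 = 58.3% → Team Alpha
P2: Team Alpha 292/732 = 39.9%, the Product team 6/18 = 33.3% → Team Alpha
Overall: Team Alpha 313/763 = 41.0%, the Product team 440/763 = 57.7% → the Product team
Team Alpha wins each ticket group but the Product team wins overall — the comparison reverses. Team Alpha's tickets skew toward P2, which has a lower base rate.

Yes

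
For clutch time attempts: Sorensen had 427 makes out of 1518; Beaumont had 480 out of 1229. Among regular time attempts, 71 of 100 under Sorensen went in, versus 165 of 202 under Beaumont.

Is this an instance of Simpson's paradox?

No

Clutch time: Sorensen 427/1518 = 28.1%, Beaumont 480/1229 = 39.1% → Beaumont
Regular time: Sorensen 71/100 = 71.0%, Beaumont 165/202 = 81.7% → Beaumont
Overall: Sorensen 498/1618 = 30.8%, Beaumont 645/1431 = 45.1% → Beaumont
Beaumont wins overall and in every game group — no reversal.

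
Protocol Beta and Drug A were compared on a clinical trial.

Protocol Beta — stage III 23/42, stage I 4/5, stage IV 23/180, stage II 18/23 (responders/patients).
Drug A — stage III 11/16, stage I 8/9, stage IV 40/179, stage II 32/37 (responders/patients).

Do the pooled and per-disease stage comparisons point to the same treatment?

Stage III: Protocol Beta 23/42 = 54.8%, Drug A 11/16 = 68.8% → Drug A
Stage I: Protocol Beta 4/5 = 80.0%, Drug A 8/9 = 88.9% → Drug A
Stage IV: Protocol Beta 23/180 = 12.8%, Drug A 40/179 = 22.3% → Drug A
Stage II: Protocol Beta 18/23 = 78.3%, Drug A 32/37 = 86.5% → Drug A
Overall: Protocol Beta 68/250 = 27.2%, Drug A 91/241 = 37.8% → Drug A
Drug A wins overall and in every disease group — no reversal.

Yes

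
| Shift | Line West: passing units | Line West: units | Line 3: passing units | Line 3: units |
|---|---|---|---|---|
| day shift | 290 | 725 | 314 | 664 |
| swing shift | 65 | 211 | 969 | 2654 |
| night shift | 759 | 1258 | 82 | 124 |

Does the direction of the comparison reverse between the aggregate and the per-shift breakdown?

Yes

Day shift: Line West 290/725 = 40.0%, Line 3 314/664 = 47.3% → Line 3
Swing shift: Line West 65/211 = 30.8%, Line 3 969/2654 = 36.5% → Line 3
Night shift: Line West 759/1258 = 60.3%, Line 3 82/124 = 66.1% → Line 3
Overall: Line West 1114/2194 = 50.8%, Line 3 1365/3442 = 39.7% → Line West
Line 3 wins each shift group but Line West wins overall — the comparison reverses. Line 3's units skew toward swing shift, which has a lower base rate.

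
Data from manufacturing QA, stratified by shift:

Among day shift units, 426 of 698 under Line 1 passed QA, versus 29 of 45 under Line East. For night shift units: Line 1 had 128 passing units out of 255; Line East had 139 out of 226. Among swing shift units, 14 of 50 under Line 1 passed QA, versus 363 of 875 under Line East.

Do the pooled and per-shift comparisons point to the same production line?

No

Day shift: Line 1 426/698 = 61.0%, Line East 29/45 = 64.4% → Line East
Night shift: Line 1 128/255 = 50.2%, Line East 139/226 = 61.5% → Line East
Swing shift: Line 1 14/50 = 28.0%, Line East 363/875 = 41.5% → Line East
Overall: Line 1 568/1003 = 56.6%, Line East 531/1146 = 46.3% → Line 1
Line East wins each shift group but Line 1 wins overall — the comparison reverses. Line East's units skew toward swing shift, which has a lower base rate.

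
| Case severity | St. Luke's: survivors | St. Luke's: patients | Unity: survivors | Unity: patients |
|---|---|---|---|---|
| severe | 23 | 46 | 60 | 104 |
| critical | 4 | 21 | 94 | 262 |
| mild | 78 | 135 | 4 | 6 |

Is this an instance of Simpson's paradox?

Yes

Severe: St. Luke's 23/46 = 50.0%, Unity 60/104 = 57.7% → Unity
Critical: St. Luke's 4/21 = 19.0%, Unity 94/262 = 35.9% → Unity
Mild: St. Luke's 78/135 = 57.8%, Unity 4/6 = 66.7% → Unity
Overall: St. Luke's 105/202 = 52.0%, Unity 158/372 = 42.5% → St. Luke's
Unity wins each case group but St. Luke's wins overall — the comparison reverses. Unity's patients skew toward critical, which has a lower base rate.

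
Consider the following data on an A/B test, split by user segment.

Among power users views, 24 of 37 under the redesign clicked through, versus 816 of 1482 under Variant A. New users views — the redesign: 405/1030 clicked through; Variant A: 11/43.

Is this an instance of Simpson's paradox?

Yes

Power users: the redesign 24/37 = 64.9%, Variant A 816/1482 = 55.1% → the redesign
New users: the redesign 405/1030 = 39.3%, Variant A 11/43 = 25.6% → the redesign
Overall: the redesign 429/1067 = 40.2%, Variant A 827/1525 = 54.2% → Variant A
The redesign wins each user group but Variant A wins overall — the comparison reverses. The redesign's views skew toward new users, which has a lower base rate.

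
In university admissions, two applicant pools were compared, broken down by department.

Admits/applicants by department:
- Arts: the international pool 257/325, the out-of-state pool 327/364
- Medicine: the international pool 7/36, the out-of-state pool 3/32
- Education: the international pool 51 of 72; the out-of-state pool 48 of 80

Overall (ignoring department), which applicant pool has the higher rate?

Arts: the international pool 257/325 = 79.1%, the out-of-state pool 327/364 = 89.8% → the out-of-state pool
Medicine: the international pool 7/36 = 19.4%, the out-of-state pool 3/32 = 9.4% → the international pool
Education: the international pool 51/72 = 70.8%, the out-of-state pool 48/80 = 60.0% → the international pool
Overall: the international pool 315/433 = 72.7%, the out-of-state pool 378/476 = 79.4% → the out-of-state pool
(Neither sweeps every department group, but the out-of-state pool has the higher pooled rate.)

the out-of-state pool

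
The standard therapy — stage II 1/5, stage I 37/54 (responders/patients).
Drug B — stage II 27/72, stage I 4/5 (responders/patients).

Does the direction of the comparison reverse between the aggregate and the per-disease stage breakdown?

Stage II: the standard therapy 1/5 = 20.0%, Drug B 27/72 = 37.5% → Drug B
Stage I: the standard therapy 37/54 = 68.5%, Drug B 4/5 = 80.0% → Drug B
Overall: the standard therapy 38/59 = 64.4%, Drug B 31/77 = 40.3% → the standard therapy
Drug B wins each disease group but the standard therapy wins overall — the comparison reverses. Drug B's patients skew toward stage II, which has a lower base rate.

Yes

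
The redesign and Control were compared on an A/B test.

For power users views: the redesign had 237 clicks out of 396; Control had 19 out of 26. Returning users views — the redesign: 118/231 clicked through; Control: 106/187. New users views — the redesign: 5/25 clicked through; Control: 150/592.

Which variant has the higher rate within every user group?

Control

Power users: the redesign 237/396 = 59.8%, Control 19/26 = 73.1% → Control
Returning users: the redesign 118/231 = 51.1%, Control 106/187 = 56.7% → Control
New users: the redesign 5/25 = 20.0%, Control 150/592 = 25.3% → Control
Control has the higher rate in all 3 groups.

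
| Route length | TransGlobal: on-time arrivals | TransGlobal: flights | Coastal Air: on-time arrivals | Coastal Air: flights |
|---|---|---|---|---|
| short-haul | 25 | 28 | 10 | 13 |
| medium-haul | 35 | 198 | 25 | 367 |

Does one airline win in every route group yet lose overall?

No

Short-haul: TransGlobal 25/28 = 89.3%, Coastal Air 10/13 = 76.9% → TransGlobal
Medium-haul: TransGlobal 35/198 = 17.7%, Coastal Air 25/367 = 6.8% → TransGlobal
Overall: TransGlobal 60/226 = 26.5%, Coastal Air 35/380 = 9.2% → TransGlobal
TransGlobal wins overall and in every route group — no reversal.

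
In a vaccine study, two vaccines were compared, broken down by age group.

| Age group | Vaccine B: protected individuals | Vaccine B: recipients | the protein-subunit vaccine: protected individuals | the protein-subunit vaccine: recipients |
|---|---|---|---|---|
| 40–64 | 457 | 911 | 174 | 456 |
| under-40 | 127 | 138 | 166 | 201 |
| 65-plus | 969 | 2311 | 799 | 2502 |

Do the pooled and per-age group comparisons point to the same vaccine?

Yes

40–64: Vaccine B 457/911 = 50.2%, the protein-subunit vaccine 174/456 = 38.2% → Vaccine B
Under-40: Vaccine B 127/138 = 92.0%, the protein-subunit vaccine 166/201 = 82.6% → Vaccine B
65-plus: Vaccine B 969/2311 = 41.9%, the protein-subunit vaccine 799/2502 = 31.9% → Vaccine B
Overall: Vaccine B 1553/3360 = 46.2%, the protein-subunit vaccine 1139/3159 = 36.1% → Vaccine B
Vaccine B wins overall and in every age group — no reversal.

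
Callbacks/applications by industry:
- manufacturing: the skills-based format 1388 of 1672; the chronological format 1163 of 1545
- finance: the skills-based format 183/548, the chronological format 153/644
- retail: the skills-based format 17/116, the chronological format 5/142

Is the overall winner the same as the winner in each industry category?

Manufacturing: the skills-based format 1388/1672 = 83.0%, the chronological format 1163/1545 = 75.3% → the skills-based format
Finance: the skills-based format 183/548 = 33.4%, the chronological format 153/644 = 23.8% → the skills-based format
Retail: the skills-based format 17/116 = 14.7%, the chronological format 5/142 = 3.5% → the skills-based format
Overall: the skills-based format 1588/2336 = 68.0%, the chronological format 1321/2331 = 56.7% → the skills-based format
The skills-based format wins overall and in every industry group — no reversal.

Yes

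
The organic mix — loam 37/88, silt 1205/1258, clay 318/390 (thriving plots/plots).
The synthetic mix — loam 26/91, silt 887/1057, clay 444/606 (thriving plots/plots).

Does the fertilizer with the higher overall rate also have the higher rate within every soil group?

Loam: the organic mix 37/88 = 42.0%, the synthetic mix 26/91 = 28.6% → the organic mix
Silt: the organic mix 1205/1258 = 95.8%, the synthetic mix 887/1057 = 83.9% → the organic mix
Clay: the organic mix 318/390 = 81.5%, the synthetic mix 444/606 = 73.3% → the organic mix
Overall: the organic mix 1560/1736 = 89.9%, the synthetic mix 1357/1754 = 77.4% → the organic mix
The organic mix wins overall and in every soil group — no reversal.

Yes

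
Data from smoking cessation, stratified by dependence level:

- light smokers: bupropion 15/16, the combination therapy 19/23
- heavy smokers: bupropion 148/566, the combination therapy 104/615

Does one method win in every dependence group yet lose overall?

No

Light smokers: bupropion 15/16 = 93.8%, the combination therapy 19/23 = 82.6% → bupropion
Heavy smokers: bupropion 148/566 = 26.1%, the combination therapy 104/615 = 16.9% → bupropion
Overall: bupropion 163/582 = 28.0%, the combination therapy 123/638 = 19.3% → bupropion
Bupropion wins overall and in every dependence group — no reversal.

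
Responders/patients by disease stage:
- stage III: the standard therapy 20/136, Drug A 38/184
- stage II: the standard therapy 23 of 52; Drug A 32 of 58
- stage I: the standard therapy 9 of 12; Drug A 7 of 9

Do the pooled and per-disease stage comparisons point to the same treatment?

Yes

Stage III: the standard therapy 20/136 = 14.7%, Drug A 38/184 = 20.7% → Drug A
Stage II: the standard therapy 23/52 = 44.2%, Drug A 32/58 = 55.2% → Drug A
Stage I: the standard therapy 9/12 = 75.0%, Drug A 7/9 = 77.8% → Drug A
Overall: the standard therapy 52/200 = 26.0%, Drug A 77/251 = 30.7% → Drug A
Drug A wins overall and in every disease group — no reversal.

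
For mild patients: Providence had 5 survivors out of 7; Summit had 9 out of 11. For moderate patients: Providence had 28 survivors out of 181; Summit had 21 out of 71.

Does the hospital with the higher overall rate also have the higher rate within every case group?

Mild: Providence 5/7 = 71.4%, Summit 9/11 = 81.8% → Summit
Moderate: Providence 28/181 = 15.5%, Summit 21/71 = 29.6% → Summit
Overall: Providence 33/188 = 17.6%, Summit 30/82 = 36.6% → Summit
Summit wins overall and in every case group — no reversal.

Yes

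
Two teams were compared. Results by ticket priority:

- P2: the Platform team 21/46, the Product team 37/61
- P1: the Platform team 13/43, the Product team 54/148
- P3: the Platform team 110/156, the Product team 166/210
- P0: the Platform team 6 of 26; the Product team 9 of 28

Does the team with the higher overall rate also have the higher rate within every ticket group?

Yes

P2: the Platform team 21/46 = 45.7%, the Product team 37/61 = 60.7% → the Product team
P1: the Platform team 13/43 = 30.2%, the Product team 54/148 = 36.5% → the Product team
P3: the Platform team 110/156 = 70.5%, the Product team 166/210 = 79.0% → the Product team
P0: the Platform team 6/26 = 23.1%, the Product team 9/28 = 32.1% → the Product team
Overall: the Platform team 150/271 = 55.4%, the Product team 266/447 = 59.5% → the Product team
The Product team wins overall and in every ticket group — no reversal.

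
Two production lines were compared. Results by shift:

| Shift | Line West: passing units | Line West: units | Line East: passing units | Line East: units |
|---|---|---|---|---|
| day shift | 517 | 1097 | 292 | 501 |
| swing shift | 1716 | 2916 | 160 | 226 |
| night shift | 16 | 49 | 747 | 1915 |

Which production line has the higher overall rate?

Line West

Day shift: Line West 517/1097 = 47.1%, Line East 292/501 = 58.3% → Line East
Swing shift: Line West 1716/2916 = 58.8%, Line East 160/226 = 70.8% → Line East
Night shift: Line West 16/49 = 32.7%, Line East 747/1915 = 39.0% → Line East
Overall: Line West 2249/4062 = 55.4%, Line East 1199/2642 = 45.4% → Line West
(Line East wins every shift group but Line West wins overall — Line East's units skew toward the low-rate night shift group.)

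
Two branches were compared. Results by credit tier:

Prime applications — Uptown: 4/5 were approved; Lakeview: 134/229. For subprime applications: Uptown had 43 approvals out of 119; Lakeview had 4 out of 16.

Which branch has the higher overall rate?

Lakeview

Prime: Uptown 4/5 = 80.0%, Lakeview 134/229 = 58.5% → Uptown
Subprime: Uptown 43/119 = 36.1%, Lakeview 4/16 = 25.0% → Uptown
Overall: Uptown 47/124 = 37.9%, Lakeview 138/245 = 56.3% → Lakeview
(Uptown wins every credit group but Lakeview wins overall — Uptown's applications skew toward the low-rate subprime group.)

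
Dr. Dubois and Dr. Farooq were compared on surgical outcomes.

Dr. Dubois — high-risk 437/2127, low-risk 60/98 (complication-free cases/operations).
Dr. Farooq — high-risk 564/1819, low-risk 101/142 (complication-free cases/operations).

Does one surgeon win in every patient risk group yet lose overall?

High-risk: Dr. Dubois 437/2127 = 20.5%, Dr. Farooq 564/1819 = 31.0% → Dr. Farooq
Low-risk: Dr. Dubois 60/98 = 61.2%, Dr. Farooq 101/142 = 71.1% → Dr. Farooq
Overall: Dr. Dubois 497/2225 = 22.3%, Dr. Farooq 665/1961 = 33.9% → Dr. Farooq
Dr. Farooq wins overall and in every patient risk group — no reversal.

No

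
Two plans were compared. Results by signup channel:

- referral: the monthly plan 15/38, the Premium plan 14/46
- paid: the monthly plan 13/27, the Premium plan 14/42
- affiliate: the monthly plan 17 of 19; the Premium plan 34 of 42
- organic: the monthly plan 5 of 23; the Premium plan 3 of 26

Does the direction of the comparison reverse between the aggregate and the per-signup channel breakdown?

Referral: the monthly plan 15/38 = 39.5%, the Premium plan 14/46 = 30.4% → the monthly plan
Paid: the monthly plan 13/27 = 48.1%, the Premium plan 14/42 = 33.3% → the monthly plan
Affiliate: the monthly plan 17/19 = 89.5%, the Premium plan 34/42 = 81.0% → the monthly plan
Organic: the monthly plan 5/23 = 21.7%, the Premium plan 3/26 = 11.5% → the monthly plan
Overall: the monthly plan 50/107 = 46.7%, the Premium plan 65/156 = 41.7% → the monthly plan
The monthly plan wins overall and in every signup group — no reversal.

No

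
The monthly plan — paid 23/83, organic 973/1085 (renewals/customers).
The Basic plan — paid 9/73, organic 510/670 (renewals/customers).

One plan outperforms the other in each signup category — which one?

Paid: the monthly plan 23/83 = 27.7%, the Basic plan 9/73 = 12.3% → the monthly plan
Organic: the monthly plan 973/1085 = 89.7%, the Basic plan 510/670 = 76.1% → the monthly plan
The monthly plan has the higher rate in both groups.

the monthly plan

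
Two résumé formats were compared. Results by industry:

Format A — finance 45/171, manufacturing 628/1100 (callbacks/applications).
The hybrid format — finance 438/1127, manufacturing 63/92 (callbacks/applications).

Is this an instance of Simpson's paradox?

Finance: Format A 45/171 = 26.3%, the hybrid format 438/1127 = 38.9% → the hybrid format
Manufacturing: Format A 628/1100 = 57.1%, the hybrid format 63/92 = 68.5% → the hybrid format
Overall: Format A 673/1271 = 53.0%, the hybrid format 501/1219 = 41.1% → Format A
The hybrid format wins each industry group but Format A wins overall — the comparison reverses. The hybrid format's applications skew toward finance, which has a lower base rate.

Yes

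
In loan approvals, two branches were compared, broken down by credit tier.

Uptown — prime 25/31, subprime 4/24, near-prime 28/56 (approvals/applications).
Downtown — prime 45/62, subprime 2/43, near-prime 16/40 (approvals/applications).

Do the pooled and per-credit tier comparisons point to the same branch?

Yes

Prime: Uptown 25/31 = 80.6%, Downtown 45/62 = 72.6% → Uptown
Subprime: Uptown 4/24 = 16.7%, Downtown 2/43 = 4.7% → Uptown
Near-prime: Uptown 28/56 = 50.0%, Downtown 16/40 = 40.0% → Uptown
Overall: Uptown 57/111 = 51.4%, Downtown 63/145 = 43.4% → Uptown
Uptown wins overall and in every credit group — no reversal.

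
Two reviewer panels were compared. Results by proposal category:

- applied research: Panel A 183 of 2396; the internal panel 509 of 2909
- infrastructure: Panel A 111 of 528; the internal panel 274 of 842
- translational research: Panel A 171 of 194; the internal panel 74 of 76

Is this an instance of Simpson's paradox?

No

Applied research: Panel A 183/2396 = 7.6%, the internal panel 509/2909 = 17.5% → the internal panel
Infrastructure: Panel A 111/528 = 21.0%, the internal panel 274/842 = 32.5% → the internal panel
Translational research: Panel A 171/194 = 88.1%, the internal panel 74/76 = 97.4% → the internal panel
Overall: Panel A 465/3118 = 14.9%, the internal panel 857/3827 = 22.4% → the internal panel
The internal panel wins overall and in every proposal group — no reversal.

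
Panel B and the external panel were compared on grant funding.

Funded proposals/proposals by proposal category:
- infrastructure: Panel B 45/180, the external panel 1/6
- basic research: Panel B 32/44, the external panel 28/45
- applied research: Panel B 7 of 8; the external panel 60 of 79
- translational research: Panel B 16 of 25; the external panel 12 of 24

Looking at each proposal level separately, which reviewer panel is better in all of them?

Panel B

Infrastructure: Panel B 45/180 = 25.0%, the external panel 1/6 = 16.7% → Panel B
Basic research: Panel B 32/44 = 72.7%, the external panel 28/45 = 62.2% → Panel B
Applied research: Panel B 7/8 = 87.5%, the external panel 60/79 = 75.9% → Panel B
Translational research: Panel B 16/25 = 64.0%, the external panel 12/24 = 50.0% → Panel B
Panel B has the higher rate in all 4 groups.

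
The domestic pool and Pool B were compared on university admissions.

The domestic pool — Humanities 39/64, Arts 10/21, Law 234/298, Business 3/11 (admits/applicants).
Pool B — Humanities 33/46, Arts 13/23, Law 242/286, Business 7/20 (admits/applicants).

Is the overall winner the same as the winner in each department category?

Yes

Humanities: the domestic pool 39/64 = 60.9%, Pool B 33/46 = 71.7% → Pool B
Arts: the domestic pool 10/21 = 47.6%, Pool B 13/23 = 56.5% → Pool B
Law: the domestic pool 234/298 = 78.5%, Pool B 242/286 = 84.6% → Pool B
Business: the domestic pool 3/11 = 27.3%, Pool B 7/20 = 35.0% → Pool B
Overall: the domestic pool 286/394 = 72.6%, Pool B 295/375 = 78.7% → Pool B
Pool B wins overall and in every department group — no reversal.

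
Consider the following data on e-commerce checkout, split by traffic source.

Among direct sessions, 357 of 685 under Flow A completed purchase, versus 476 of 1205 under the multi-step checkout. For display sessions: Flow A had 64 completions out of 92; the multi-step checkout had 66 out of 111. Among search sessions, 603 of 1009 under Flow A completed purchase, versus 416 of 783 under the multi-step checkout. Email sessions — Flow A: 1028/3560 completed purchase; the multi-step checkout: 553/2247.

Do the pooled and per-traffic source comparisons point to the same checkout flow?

Direct: Flow A 357/685 = 52.1%, the multi-step checkout 476/1205 = 39.5% → Flow A
Display: Flow A 64/92 = 69.6%, the multi-step checkout 66/111 = 59.5% → Flow A
Search: Flow A 603/1009 = 59.8%, the multi-step checkout 416/783 = 53.1% → Flow A
Email: Flow A 1028/3560 = 28.9%, the multi-step checkout 553/2247 = 24.6% → Flow A
Overall: Flow A 2052/5346 = 38.4%, the multi-step checkout 1511/4346 = 34.8% → Flow A
Flow A wins overall and in every traffic group — no reversal.

Yes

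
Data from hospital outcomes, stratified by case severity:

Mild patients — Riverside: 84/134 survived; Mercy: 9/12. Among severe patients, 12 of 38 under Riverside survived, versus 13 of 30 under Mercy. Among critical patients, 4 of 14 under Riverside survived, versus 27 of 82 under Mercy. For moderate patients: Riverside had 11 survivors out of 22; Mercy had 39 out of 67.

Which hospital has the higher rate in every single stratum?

Mercy

Mild: Riverside 84/134 = 62.7%, Mercy 9/12 = 75.0% → Mercy
Severe: Riverside 12/38 = 31.6%, Mercy 13/30 = 43.3% → Mercy
Critical: Riverside 4/14 = 28.6%, Mercy 27/82 = 32.9% → Mercy
Moderate: Riverside 11/22 = 50.0%, Mercy 39/67 = 58.2% → Mercy
Mercy has the higher rate in all 4 groups.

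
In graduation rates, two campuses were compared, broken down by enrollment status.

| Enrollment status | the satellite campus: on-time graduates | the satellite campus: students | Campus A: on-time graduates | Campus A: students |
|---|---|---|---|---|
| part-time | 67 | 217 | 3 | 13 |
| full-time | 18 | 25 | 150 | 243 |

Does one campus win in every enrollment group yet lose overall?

Yes

Part-time: the satellite campus 67/217 = 30.9%, Campus A 3/13 = 23.1% → the satellite campus
Full-time: the satellite campus 18/25 = 72.0%, Campus A 150/243 = 61.7% → the satellite campus
Overall: the satellite campus 85/242 = 35.1%, Campus A 153/256 = 59.8% → Campus A
The satellite campus wins each enrollment group but Campus A wins overall — the comparison reverses. The satellite campus's students skew toward part-time, which has a lower base rate.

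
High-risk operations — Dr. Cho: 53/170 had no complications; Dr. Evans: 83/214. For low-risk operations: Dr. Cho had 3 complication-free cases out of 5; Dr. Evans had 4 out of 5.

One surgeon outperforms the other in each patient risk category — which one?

High-risk: Dr. Cho 53/170 = 31.2%, Dr. Evans 83/214 = 38.8% → Dr. Evans
Low-risk: Dr. Cho 3/5 = 60.0%, Dr. Evans 4/5 = 80.0% → Dr. Evans
Dr. Evans has the higher rate in both groups.

Dr. Evans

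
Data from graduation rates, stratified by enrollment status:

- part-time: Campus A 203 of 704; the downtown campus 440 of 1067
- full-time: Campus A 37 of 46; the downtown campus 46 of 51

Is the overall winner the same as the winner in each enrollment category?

Yes

Part-time: Campus A 203/704 = 28.8%, the downtown campus 440/1067 = 41.2% → the downtown campus
Full-time: Campus A 37/46 = 80.4%, the downtown campus 46/51 = 90.2% → the downtown campus
Overall: Campus A 240/750 = 32.0%, the downtown campus 486/1118 = 43.5% → the downtown campus
The downtown campus wins overall and in every enrollment group — no reversal.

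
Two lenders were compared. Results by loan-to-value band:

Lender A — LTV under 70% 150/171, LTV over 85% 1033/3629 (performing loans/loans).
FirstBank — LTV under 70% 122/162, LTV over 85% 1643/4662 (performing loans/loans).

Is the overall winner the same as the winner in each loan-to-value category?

No

LTV under 70%: Lender A 150/171 = 87.7%, FirstBank 122/162 = 75.3% → Lender A
LTV over 85%: Lender A 1033/3629 = 28.5%, FirstBank 1643/4662 = 35.2% → FirstBank
Overall: Lender A 1183/3800 = 31.1%, FirstBank 1765/4824 = 36.6% → FirstBank
Neither sweeps: Lender A wins 1 of 2 groups, FirstBank wins 1. FirstBank wins overall but not every group — no Simpson reversal.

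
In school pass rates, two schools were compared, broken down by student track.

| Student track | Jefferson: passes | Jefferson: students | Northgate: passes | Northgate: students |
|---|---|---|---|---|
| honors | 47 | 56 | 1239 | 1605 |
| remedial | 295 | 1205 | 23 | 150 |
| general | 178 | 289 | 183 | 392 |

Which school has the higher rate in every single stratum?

Jefferson

Honors: Jefferson 47/56 = 83.9%, Northgate 1239/1605 = 77.2% → Jefferson
Remedial: Jefferson 295/1205 = 24.5%, Northgate 23/150 = 15.3% → Jefferson
General: Jefferson 178/289 = 61.6%, Northgate 183/392 = 46.7% → Jefferson
Jefferson has the higher rate in all 3 groups.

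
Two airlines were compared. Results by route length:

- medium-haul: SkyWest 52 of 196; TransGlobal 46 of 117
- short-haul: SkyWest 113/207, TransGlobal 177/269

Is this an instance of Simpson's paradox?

Medium-haul: SkyWest 52/196 = 26.5%, TransGlobal 46/117 = 39.3% → TransGlobal
Short-haul: SkyWest 113/207 = 54.6%, TransGlobal 177/269 = 65.8% → TransGlobal
Overall: SkyWest 165/403 = 40.9%, TransGlobal 223/386 = 57.8% → TransGlobal
TransGlobal wins overall and in every route group — no reversal.

No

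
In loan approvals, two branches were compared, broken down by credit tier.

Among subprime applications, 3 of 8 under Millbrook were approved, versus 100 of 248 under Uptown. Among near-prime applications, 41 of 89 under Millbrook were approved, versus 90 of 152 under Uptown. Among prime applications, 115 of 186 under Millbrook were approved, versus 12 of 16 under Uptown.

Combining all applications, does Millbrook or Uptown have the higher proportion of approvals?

Subprime: Millbrook 3/8 = 37.5%, Uptown 100/248 = 40.3% → Uptown
Near-prime: Millbrook 41/89 = 46.1%, Uptown 90/152 = 59.2% → Uptown
Prime: Millbrook 115/186 = 61.8%, Uptown 12/16 = 75.0% → Uptown
Overall: Millbrook 159/283 = 56.2%, Uptown 202/416 = 48.6% → Millbrook
(Uptown wins every credit group but Millbrook wins overall — Uptown's applications skew toward the low-rate subprime group.)

Millbrook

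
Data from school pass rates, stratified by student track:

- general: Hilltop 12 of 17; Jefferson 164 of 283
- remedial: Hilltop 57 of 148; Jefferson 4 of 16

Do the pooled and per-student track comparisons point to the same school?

No

General: Hilltop 12/17 = 70.6%, Jefferson 164/283 = 58.0% → Hilltop
Remedial: Hilltop 57/148 = 38.5%, Jefferson 4/16 = 25.0% → Hilltop
Overall: Hilltop 69/165 = 41.8%, Jefferson 168/299 = 56.2% → Jefferson
Hilltop wins each student group but Jefferson wins overall — the comparison reverses. Hilltop's students skew toward remedial, which has a lower base rate.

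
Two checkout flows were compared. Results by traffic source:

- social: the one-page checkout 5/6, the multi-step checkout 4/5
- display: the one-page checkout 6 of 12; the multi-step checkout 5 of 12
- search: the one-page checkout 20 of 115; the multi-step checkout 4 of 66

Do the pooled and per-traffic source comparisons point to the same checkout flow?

Social: the one-page checkout 5/6 = 83.3%, the multi-step checkout 4/5 = 80.0% → the one-page checkout
Display: the one-page checkout 6/12 = 50.0%, the multi-step checkout 5/12 = 41.7% → the one-page checkout
Search: the one-page checkout 20/115 = 17.4%, the multi-step checkout 4/66 = 6.1% → the one-page checkout
Overall: the one-page checkout 31/133 = 23.3%, the multi-step checkout 13/83 = 15.7% → the one-page checkout
The one-page checkout wins overall and in every traffic group — no reversal.

Yes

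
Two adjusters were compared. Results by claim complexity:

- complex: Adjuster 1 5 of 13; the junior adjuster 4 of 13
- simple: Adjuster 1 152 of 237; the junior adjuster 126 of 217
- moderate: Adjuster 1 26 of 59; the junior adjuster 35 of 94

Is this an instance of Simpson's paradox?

Complex: Adjuster 1 5/13 = 38.5%, the junior adjuster 4/13 = 30.8% → Adjuster 1
Simple: Adjuster 1 152/237 = 64.1%, the junior adjuster 126/217 = 58.1% → Adjuster 1
Moderate: Adjuster 1 26/59 = 44.1%, the junior adjuster 35/94 = 37.2% → Adjuster 1
Overall: Adjuster 1 183/309 = 59.2%, the junior adjuster 165/324 = 50.9% → Adjuster 1
Adjuster 1 wins overall and in every claim group — no reversal.

No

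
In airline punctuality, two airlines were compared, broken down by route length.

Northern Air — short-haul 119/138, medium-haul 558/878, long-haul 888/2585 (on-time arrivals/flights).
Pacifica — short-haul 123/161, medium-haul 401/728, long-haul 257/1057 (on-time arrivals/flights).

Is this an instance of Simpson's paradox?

No

Short-haul: Northern Air 119/138 = 86.2%, Pacifica 123/161 = 76.4% → Northern Air
Medium-haul: Northern Air 558/878 = 63.6%, Pacifica 401/728 = 55.1% → Northern Air
Long-haul: Northern Air 888/2585 = 34.4%, Pacifica 257/1057 = 24.3% → Northern Air
Overall: Northern Air 1565/3601 = 43.5%, Pacifica 781/1946 = 40.1% → Northern Air
Northern Air wins overall and in every route group — no reversal.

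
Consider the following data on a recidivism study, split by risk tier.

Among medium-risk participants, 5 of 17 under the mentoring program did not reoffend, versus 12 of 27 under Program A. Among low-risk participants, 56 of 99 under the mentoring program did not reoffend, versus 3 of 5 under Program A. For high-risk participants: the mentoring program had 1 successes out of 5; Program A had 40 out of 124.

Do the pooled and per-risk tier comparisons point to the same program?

Medium-risk: the mentoring program 5/17 = 29.4%, Program A 12/27 = 44.4% → Program A
Low-risk: the mentoring program 56/99 = 56.6%, Program A 3/5 = 60.0% → Program A
High-risk: the mentoring program 1/5 = 20.0%, Program A 40/124 = 32.3% → Program A
Overall: the mentoring program 62/121 = 51.2%, Program A 55/156 = 35.3% → the mentoring program
Program A wins each risk group but the mentoring program wins overall — the comparison reverses. Program A's participants skew toward high-risk, which has a lower base rate.

No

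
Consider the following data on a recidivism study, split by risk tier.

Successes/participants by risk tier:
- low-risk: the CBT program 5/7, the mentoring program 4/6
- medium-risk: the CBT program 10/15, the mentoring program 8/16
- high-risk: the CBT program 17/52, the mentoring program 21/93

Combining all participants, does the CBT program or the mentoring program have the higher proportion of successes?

Low-risk: the CBT program 5/7 = 71.4%, the mentoring program 4/6 = 66.7% → the CBT program
Medium-risk: the CBT program 10/15 = 66.7%, the mentoring program 8/16 = 50.0% → the CBT program
High-risk: the CBT program 17/52 = 32.7%, the mentoring program 21/93 = 22.6% → the CBT program
Overall: the CBT program 32/74 = 43.2%, the mentoring program 33/115 = 28.7% → the CBT program

the CBT program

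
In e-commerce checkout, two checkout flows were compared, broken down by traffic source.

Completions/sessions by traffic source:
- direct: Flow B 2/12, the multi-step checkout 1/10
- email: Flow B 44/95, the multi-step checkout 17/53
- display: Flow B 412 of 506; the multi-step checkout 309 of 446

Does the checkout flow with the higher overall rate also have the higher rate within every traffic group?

Yes

Direct: Flow B 2/12 = 16.7%, the multi-step checkout 1/10 = 10.0% → Flow B
Email: Flow B 44/95 = 46.3%, the multi-step checkout 17/53 = 32.1% → Flow B
Display: Flow B 412/506 = 81.4%, the multi-step checkout 309/446 = 69.3% → Flow B
Overall: Flow B 458/613 = 74.7%, the multi-step checkout 327/509 = 64.2% → Flow B
Flow B wins overall and in every traffic group — no reversal.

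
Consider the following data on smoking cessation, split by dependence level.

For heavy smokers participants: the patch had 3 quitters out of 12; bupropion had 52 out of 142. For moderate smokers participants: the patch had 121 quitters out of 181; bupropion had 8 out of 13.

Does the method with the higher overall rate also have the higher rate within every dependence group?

Heavy smokers: the patch 3/12 = 25.0%, bupropion 52/142 = 36.6% → bupropion
Moderate smokers: the patch 121/181 = 66.9%, bupropion 8/13 = 61.5% → the patch
Overall: the patch 124/193 = 64.2%, bupropion 60/155 = 38.7% → the patch
Neither sweeps: the patch wins 1 of 2 groups, bupropion wins 1. The patch wins overall but not every group — no Simpson reversal.

No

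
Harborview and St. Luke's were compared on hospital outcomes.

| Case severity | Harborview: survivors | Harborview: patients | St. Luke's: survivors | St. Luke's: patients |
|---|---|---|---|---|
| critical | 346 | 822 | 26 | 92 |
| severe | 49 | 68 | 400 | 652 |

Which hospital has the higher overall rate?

St. Luke's

Critical: Harborview 346/822 = 42.1%, St. Luke's 26/92 = 28.3% → Harborview
Severe: Harborview 49/68 = 72.1%, St. Luke's 400/652 = 61.3% → Harborview
Overall: Harborview 395/890 = 44.4%, St. Luke's 426/744 = 57.3% → St. Luke's
(Harborview wins every case group but St. Luke's wins overall — Harborview's patients skew toward the low-rate critical group.)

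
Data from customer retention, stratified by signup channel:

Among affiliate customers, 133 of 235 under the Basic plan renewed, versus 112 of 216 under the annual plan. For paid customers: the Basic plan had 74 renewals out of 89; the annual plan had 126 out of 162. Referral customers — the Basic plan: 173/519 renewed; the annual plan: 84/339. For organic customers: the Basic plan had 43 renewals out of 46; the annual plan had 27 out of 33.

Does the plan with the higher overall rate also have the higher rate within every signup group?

Yes

Affiliate: the Basic plan 133/235 = 56.6%, the annual plan 112/216 = 51.9% → the Basic plan
Paid: the Basic plan 74/89 = 83.1%, the annual plan 126/162 = 77.8% → the Basic plan
Referral: the Basic plan 173/519 = 33.3%, the annual plan 84/339 = 24.8% → the Basic plan
Organic: the Basic plan 43/46 = 93.5%, the annual plan 27/33 = 81.8% → the Basic plan
Overall: the Basic plan 423/889 = 47.6%, the annual plan 349/750 = 46.5% → the Basic plan
The Basic plan wins overall and in every signup group — no reversal.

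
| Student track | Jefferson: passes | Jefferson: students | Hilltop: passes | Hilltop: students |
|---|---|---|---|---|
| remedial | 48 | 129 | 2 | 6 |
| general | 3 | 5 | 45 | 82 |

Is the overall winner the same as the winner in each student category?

No

Remedial: Jefferson 48/129 = 37.2%, Hilltop 2/6 = 33.3% → Jefferson
General: Jefferson 3/5 = 60.0%, Hilltop 45/82 = 54.9% → Jefferson
Overall: Jefferson 51/134 = 38.1%, Hilltop 47/88 = 53.4% → Hilltop
Jefferson wins each student group but Hilltop wins overall — the comparison reverses. Jefferson's students skew toward remedial, which has a lower base rate.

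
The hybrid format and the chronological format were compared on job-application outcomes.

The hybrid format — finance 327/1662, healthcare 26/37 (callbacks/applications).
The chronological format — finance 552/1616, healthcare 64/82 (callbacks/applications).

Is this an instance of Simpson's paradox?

No

Finance: the hybrid format 327/1662 = 19.7%, the chronological format 552/1616 = 34.2% → the chronological format
Healthcare: the hybrid format 26/37 = 70.3%, the chronological format 64/82 = 78.0% → the chronological format
Overall: the hybrid format 353/1699 = 20.8%, the chronological format 616/1698 = 36.3% → the chronological format
The chronological format wins overall and in every industry group — no reversal.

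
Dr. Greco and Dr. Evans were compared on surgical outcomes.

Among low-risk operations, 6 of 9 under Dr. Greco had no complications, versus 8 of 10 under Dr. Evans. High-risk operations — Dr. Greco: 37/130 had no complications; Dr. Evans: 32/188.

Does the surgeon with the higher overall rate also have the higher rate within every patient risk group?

Low-risk: Dr. Greco 6/9 = 66.7%, Dr. Evans 8/10 = 80.0% → Dr. Evans
High-risk: Dr. Greco 37/130 = 28.5%, Dr. Evans 32/188 = 17.0% → Dr. Greco
Overall: Dr. Greco 43/139 = 30.9%, Dr. Evans 40/198 = 20.2% → Dr. Greco
Neither sweeps: Dr. Greco wins 1 of 2 groups, Dr. Evans wins 1. Dr. Greco wins overall but not every group — no Simpson reversal.

No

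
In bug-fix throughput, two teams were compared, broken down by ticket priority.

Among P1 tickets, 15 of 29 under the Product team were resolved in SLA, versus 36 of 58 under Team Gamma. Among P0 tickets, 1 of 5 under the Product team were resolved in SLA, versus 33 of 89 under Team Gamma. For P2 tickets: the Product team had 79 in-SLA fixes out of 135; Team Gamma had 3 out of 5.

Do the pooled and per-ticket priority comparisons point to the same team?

P1: the Product team 15/29 = 51.7%, Team Gamma 36/58 = 62.1% → Team Gamma
P0: the Product team 1/5 = 20.0%, Team Gamma 33/89 = 37.1% → Team Gamma
P2: the Product team 79/135 = 58.5%, Team Gamma 3/5 = 60.0% → Team Gamma
Overall: the Product team 95/169 = 56.2%, Team Gamma 72/152 = 47.4% → the Product team
Team Gamma wins each ticket group but the Product team wins overall — the comparison reverses. Team Gamma's tickets skew toward P0, which has a lower base rate.

No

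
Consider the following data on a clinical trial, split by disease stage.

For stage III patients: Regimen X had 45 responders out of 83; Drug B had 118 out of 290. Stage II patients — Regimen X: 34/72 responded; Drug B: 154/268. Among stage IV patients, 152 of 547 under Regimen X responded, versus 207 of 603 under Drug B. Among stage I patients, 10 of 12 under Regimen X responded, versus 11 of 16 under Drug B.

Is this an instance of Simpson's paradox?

Stage III: Regimen X 45/83 = 54.2%, Drug B 118/290 = 40.7% → Regimen X
Stage II: Regimen X 34/72 = 47.2%, Drug B 154/268 = 57.5% → Drug B
Stage IV: Regimen X 152/547 = 27.8%, Drug B 207/603 = 34.3% → Drug B
Stage I: Regimen X 10/12 = 83.3%, Drug B 11/16 = 68.8% → Regimen X
Overall: Regimen X 241/714 = 33.8%, Drug B 490/1177 = 41.6% → Drug B
Neither sweeps: Regimen X wins 2 of 4 groups, Drug B wins 2. Drug B wins overall but not every group — no Simpson reversal.

No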